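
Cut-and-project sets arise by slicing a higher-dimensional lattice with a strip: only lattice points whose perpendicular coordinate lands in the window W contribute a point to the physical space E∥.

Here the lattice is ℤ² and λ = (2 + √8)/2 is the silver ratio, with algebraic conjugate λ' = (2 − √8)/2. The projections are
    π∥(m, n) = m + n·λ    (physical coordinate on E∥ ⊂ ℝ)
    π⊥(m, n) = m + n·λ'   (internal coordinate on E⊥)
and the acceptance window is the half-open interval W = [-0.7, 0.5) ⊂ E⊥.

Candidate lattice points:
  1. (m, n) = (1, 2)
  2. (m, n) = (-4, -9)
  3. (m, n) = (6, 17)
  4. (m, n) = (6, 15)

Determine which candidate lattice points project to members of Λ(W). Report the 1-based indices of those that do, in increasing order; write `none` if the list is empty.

1, 2, 4

Compute λ' = (2−√8)/2 = -0.4142, so π⊥(m,n) = m -0.4142·n.
[1] lift (1,2): star map gives 0.1716; window check -0.7 ≤ 0.1716 < 0.5 is true → IN Λ
[2] lift (-4,-9): star map gives -0.2721; window check -0.7 ≤ -0.2721 < 0.5 is true → IN Λ
[3] lift (6,17): star map gives -1.0416; window check -0.7 ≤ -1.0416 < 0.5 is false → out
[4] lift (6,15): star map gives -0.2132; window check -0.7 ≤ -0.2132 < 0.5 is true → IN Λ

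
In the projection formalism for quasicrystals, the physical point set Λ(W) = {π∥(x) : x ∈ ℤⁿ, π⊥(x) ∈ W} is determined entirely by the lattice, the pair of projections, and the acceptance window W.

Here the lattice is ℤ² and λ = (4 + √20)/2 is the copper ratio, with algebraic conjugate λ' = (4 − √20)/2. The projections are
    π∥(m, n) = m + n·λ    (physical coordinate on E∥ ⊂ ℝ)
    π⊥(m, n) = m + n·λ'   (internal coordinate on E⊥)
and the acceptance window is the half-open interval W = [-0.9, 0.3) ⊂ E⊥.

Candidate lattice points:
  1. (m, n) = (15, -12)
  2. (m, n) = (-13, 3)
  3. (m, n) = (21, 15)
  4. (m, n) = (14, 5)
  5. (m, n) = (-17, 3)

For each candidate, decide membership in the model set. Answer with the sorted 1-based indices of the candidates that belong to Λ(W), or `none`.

Compute λ' = (4−√20)/2 = -0.2361, so π⊥(m,n) = m -0.2361·n.
candidate 1: (m,n)=(15,-12) → π∥ = 15-12·λ ≈ -35.8328, π⊥ = 15-12·λ' ≈ 17.8328 ∉ [-0.9, 0.3) ⇒ out
candidate 2: (m,n)=(-13,3) → π∥ = -13+3·λ ≈ -0.2918, π⊥ = -13+3·λ' ≈ -13.7082 ∉ [-0.9, 0.3) ⇒ out
candidate 3: (m,n)=(21,15) → π∥ = 21+15·λ ≈ 84.5410, π⊥ = 21+15·λ' ≈ 17.4590 ∉ [-0.9, 0.3) ⇒ out
candidate 4: (m,n)=(14,5) → π∥ = 14+5·λ ≈ 35.1803, π⊥ = 14+5·λ' ≈ 12.8197 ∉ [-0.9, 0.3) ⇒ out
candidate 5: (m,n)=(-17,3) → π∥ = -17+3·λ ≈ -4.2918, π⊥ = -17+3·λ' ≈ -17.7082 ∉ [-0.9, 0.3) ⇒ out

none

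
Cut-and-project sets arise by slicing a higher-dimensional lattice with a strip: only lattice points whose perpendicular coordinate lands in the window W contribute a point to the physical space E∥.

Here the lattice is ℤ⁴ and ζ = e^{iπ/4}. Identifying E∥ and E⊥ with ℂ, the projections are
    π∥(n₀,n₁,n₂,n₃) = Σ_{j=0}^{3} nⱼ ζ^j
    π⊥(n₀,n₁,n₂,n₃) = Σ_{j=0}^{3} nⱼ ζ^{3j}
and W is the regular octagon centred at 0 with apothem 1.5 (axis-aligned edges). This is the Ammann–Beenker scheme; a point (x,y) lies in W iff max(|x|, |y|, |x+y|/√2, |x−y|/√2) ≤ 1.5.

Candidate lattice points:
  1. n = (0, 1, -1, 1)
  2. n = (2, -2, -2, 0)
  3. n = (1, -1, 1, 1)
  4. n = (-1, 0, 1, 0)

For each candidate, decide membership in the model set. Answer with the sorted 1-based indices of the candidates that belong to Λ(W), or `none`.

With ζ = e^{iπ/4} the internal vectors are ζ^0,ζ^3,ζ^6,ζ^9.
candidate 1: n = (0, 1, -1, 1) → π⊥ ≈ (+0.0000, +2.4142); max(|x|,|y|,|x±y|/√2) = 2.4142 > 1.5 ⇒ ∉ W
candidate 2: n = (2, -2, -2, 0) → π⊥ ≈ (+3.4142, +0.5858); max(|x|,|y|,|x±y|/√2) = 3.4142 > 1.5 ⇒ ∉ W
candidate 3: n = (1, -1, 1, 1) → π⊥ ≈ (+2.4142, -1.0000); max(|x|,|y|,|x±y|/√2) = 2.4142 > 1.5 ⇒ ∉ W
candidate 4: n = (-1, 0, 1, 0) → π⊥ ≈ (-1.0000, -1.0000); max(|x|,|y|,|x±y|/√2) = 1.4142 ≤ 1.5 ⇒ ∈ W

4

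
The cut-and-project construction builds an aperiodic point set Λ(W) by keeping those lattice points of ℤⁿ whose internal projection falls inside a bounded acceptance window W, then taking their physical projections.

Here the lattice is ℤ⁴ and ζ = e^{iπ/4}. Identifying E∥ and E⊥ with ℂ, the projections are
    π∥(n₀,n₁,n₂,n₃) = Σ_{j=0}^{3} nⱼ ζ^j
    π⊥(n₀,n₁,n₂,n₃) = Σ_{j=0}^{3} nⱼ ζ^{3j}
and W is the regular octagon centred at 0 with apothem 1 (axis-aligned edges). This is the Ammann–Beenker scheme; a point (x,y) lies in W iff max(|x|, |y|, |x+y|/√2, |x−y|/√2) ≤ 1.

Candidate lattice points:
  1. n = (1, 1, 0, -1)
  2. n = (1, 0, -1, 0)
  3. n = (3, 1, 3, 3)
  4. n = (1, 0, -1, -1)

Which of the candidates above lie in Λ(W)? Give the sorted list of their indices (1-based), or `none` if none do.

With ζ = e^{iπ/4} the internal vectors are ζ^0,ζ^3,ζ^6,ζ^9.
#1 (1, 1, 0, -1): internal (-0.414214, 0.000000); octagon support 0.414214 vs apothem 1 → ∈ W
#2 (1, 0, -1, 0): internal (1.000000, 1.000000); octagon support 1.414214 vs apothem 1 → ∉ W
#3 (3, 1, 3, 3): internal (4.414214, -0.171573); octagon support 4.414214 vs apothem 1 → ∉ W
#4 (1, 0, -1, -1): internal (0.292893, 0.292893); octagon support 0.414214 vs apothem 1 → ∈ W

1, 4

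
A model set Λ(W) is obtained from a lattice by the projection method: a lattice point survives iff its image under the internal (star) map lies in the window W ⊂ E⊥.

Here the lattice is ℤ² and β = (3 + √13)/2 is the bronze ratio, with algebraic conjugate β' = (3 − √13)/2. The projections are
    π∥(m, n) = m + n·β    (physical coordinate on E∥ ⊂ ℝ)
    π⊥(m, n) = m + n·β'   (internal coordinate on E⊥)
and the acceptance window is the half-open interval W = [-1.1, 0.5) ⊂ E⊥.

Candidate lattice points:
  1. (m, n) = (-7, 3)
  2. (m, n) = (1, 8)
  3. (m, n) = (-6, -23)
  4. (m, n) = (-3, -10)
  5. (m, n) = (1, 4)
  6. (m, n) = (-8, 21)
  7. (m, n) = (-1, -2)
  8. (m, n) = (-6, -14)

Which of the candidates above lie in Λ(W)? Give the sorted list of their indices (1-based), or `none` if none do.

4, 5, 7

β' = (3−√13)/2 ≈ -0.30278.
#1 (-7,3): internal coord -7 + (3)·β' = -7.90833; -7.90833 ∉ [-1.1, 0.5) → out
#2 (1,8): internal coord 1 + (8)·β' = -1.42221; -1.42221 ∉ [-1.1, 0.5) → out
#3 (-6,-23): internal coord -6 + (-23)·β' = +0.96384; +0.96384 ∉ [-1.1, 0.5) → out
#4 (-3,-10): internal coord -3 + (-10)·β' = +0.02776; +0.02776 ∈ [-1.1, 0.5) → IN Λ
#5 (1,4): internal coord 1 + (4)·β' = -0.21110; -0.21110 ∈ [-1.1, 0.5) → IN Λ
#6 (-8,21): internal coord -8 + (21)·β' = -14.35829; -14.35829 ∉ [-1.1, 0.5) → out
#7 (-1,-2): internal coord -1 + (-2)·β' = -0.39445; -0.39445 ∈ [-1.1, 0.5) → IN Λ
#8 (-6,-14): internal coord -6 + (-14)·β' = -1.76114; -1.76114 ∉ [-1.1, 0.5) → out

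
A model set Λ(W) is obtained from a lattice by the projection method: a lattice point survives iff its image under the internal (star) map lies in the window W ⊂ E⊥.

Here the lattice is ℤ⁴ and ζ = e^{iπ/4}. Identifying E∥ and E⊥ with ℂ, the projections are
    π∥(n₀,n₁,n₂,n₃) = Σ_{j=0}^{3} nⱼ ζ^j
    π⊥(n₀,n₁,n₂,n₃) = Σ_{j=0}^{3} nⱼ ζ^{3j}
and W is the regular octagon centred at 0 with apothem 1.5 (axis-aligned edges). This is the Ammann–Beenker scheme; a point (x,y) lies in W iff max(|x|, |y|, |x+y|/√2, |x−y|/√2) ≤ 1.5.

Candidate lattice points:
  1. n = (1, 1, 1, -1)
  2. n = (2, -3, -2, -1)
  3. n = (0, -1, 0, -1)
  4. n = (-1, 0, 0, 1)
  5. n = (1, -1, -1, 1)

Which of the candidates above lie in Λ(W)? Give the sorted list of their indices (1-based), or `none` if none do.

With ζ = e^{iπ/4} the internal vectors are ζ^0,ζ^3,ζ^6,ζ^9.
#1 (1, 1, 1, -1): internal (-0.41421, -1.00000); octagon support 1.00000 vs apothem 1.5 → ∈ W
#2 (2, -3, -2, -1): internal (3.41421, -0.82843); octagon support 3.41421 vs apothem 1.5 → ∉ W
#3 (0, -1, 0, -1): internal (0.00000, -1.41421); octagon support 1.41421 vs apothem 1.5 → ∈ W
#4 (-1, 0, 0, 1): internal (-0.29289, 0.70711); octagon support 0.70711 vs apothem 1.5 → ∈ W
#5 (1, -1, -1, 1): internal (2.41421, 1.00000); octagon support 2.41421 vs apothem 1.5 → ∉ W

1, 3, 4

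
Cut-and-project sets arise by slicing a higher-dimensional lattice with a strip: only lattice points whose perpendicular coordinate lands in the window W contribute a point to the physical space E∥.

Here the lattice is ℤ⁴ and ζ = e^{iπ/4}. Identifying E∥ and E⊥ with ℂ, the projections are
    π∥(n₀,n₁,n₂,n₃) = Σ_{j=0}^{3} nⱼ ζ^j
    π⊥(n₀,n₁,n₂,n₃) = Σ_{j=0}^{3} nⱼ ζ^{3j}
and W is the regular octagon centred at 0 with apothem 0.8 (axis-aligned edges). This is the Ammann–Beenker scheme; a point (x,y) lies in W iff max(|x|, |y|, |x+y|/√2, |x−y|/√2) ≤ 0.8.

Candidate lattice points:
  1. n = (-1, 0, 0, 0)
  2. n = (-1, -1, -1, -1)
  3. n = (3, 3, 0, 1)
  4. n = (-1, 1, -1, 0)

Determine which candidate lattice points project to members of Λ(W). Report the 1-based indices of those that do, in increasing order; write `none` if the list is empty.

π⊥(n) = n₀ + n₁ζ³ + n₂ζ⁶ + n₃ζ⁹ where ζ = e^{iπ/4}.
candidate 1: n = (-1, 0, 0, 0) → π⊥ ≈ (-1.0000, +0.0000); max(|x|,|y|,|x±y|/√2) = 1.0000 > 0.8 ⇒ ∉ W
candidate 2: n = (-1, -1, -1, -1) → π⊥ ≈ (-1.0000, -0.4142); max(|x|,|y|,|x±y|/√2) = 1.0000 > 0.8 ⇒ ∉ W
candidate 3: n = (3, 3, 0, 1) → π⊥ ≈ (+1.5858, +2.8284); max(|x|,|y|,|x±y|/√2) = 3.1213 > 0.8 ⇒ ∉ W
candidate 4: n = (-1, 1, -1, 0) → π⊥ ≈ (-1.7071, +1.7071); max(|x|,|y|,|x±y|/√2) = 2.4142 > 0.8 ⇒ ∉ W

none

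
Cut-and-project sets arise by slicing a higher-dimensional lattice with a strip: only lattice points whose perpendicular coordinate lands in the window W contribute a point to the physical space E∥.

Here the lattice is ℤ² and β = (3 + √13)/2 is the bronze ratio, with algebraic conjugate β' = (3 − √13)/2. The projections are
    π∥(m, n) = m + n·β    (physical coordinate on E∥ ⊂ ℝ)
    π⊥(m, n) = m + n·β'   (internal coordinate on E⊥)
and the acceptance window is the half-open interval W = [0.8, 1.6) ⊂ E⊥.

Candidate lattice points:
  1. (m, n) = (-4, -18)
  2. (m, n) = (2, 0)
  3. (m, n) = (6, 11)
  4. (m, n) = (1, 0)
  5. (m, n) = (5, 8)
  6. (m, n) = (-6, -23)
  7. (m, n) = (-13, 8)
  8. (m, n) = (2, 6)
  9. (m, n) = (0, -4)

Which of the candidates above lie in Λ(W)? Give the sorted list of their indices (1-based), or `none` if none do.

β' = (3−√13)/2 ≈ -0.302776.
#1 (-4,-18): internal coord -4 + (-18)·β' = +1.449961; +1.449961 ∈ [0.8, 1.6) → IN Λ
#2 (2,0): internal coord 2 + (0)·β' = +2.000000; +2.000000 ∉ [0.8, 1.6) → out
#3 (6,11): internal coord 6 + (11)·β' = +2.669468; +2.669468 ∉ [0.8, 1.6) → out
#4 (1,0): internal coord 1 + (0)·β' = +1.000000; +1.000000 ∈ [0.8, 1.6) → IN Λ
#5 (5,8): internal coord 5 + (8)·β' = +2.577795; +2.577795 ∉ [0.8, 1.6) → out
#6 (-6,-23): internal coord -6 + (-23)·β' = +0.963840; +0.963840 ∈ [0.8, 1.6) → IN Λ
#7 (-13,8): internal coord -13 + (8)·β' = -15.422205; -15.422205 ∉ [0.8, 1.6) → out
#8 (2,6): internal coord 2 + (6)·β' = +0.183346; +0.183346 ∉ [0.8, 1.6) → out
#9 (0,-4): internal coord 0 + (-4)·β' = +1.211103; +1.211103 ∈ [0.8, 1.6) → IN Λ

1, 4, 6, 9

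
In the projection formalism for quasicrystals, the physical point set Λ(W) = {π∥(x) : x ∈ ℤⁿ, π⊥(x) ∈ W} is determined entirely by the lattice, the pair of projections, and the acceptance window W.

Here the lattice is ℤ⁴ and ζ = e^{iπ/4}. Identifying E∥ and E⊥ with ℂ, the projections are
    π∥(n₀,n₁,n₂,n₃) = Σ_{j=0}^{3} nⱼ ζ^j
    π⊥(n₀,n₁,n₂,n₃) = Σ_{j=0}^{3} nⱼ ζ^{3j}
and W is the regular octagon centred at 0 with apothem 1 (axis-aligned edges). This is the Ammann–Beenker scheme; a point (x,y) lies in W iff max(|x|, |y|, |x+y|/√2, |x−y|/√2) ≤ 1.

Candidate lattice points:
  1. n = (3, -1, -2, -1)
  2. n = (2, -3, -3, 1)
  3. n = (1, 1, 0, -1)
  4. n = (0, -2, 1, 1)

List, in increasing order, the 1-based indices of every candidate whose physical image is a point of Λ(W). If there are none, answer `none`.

3

Internal map: ζ^{3j} for j=0..3 gives (1,0), (−√2/2,√2/2), (0,−1), (√2/2,√2/2).
candidate 1: n = (3, -1, -2, -1) → π⊥ ≈ (+3.000000, +0.585786); max(|x|,|y|,|x±y|/√2) = 3.000000 > 1 ⇒ ∉ W
candidate 2: n = (2, -3, -3, 1) → π⊥ ≈ (+4.828427, +1.585786); max(|x|,|y|,|x±y|/√2) = 4.828427 > 1 ⇒ ∉ W
candidate 3: n = (1, 1, 0, -1) → π⊥ ≈ (-0.414214, +0.000000); max(|x|,|y|,|x±y|/√2) = 0.414214 ≤ 1 ⇒ ∈ W
candidate 4: n = (0, -2, 1, 1) → π⊥ ≈ (+2.121320, -1.707107); max(|x|,|y|,|x±y|/√2) = 2.707107 > 1 ⇒ ∉ W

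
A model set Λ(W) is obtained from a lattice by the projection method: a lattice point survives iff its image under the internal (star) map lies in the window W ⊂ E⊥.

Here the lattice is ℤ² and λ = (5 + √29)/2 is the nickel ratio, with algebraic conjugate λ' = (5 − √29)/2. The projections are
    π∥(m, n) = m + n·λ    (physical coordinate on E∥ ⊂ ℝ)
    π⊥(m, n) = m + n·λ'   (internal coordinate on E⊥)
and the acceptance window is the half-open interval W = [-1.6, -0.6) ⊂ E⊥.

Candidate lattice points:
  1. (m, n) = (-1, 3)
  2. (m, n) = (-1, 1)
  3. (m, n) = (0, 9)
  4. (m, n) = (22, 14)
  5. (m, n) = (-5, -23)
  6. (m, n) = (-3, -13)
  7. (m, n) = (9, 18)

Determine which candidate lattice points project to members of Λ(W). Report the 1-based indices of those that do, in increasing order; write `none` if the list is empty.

1, 2

Numerically λ ≈ 5.19258 and λ' = −1/λ ≈ -0.19258.
[1] lift (-1,3): star map gives -1.57775; window check -1.6 ≤ -1.57775 < -0.6 is true → IN Λ
[2] lift (-1,1): star map gives -1.19258; window check -1.6 ≤ -1.19258 < -0.6 is true → IN Λ
[3] lift (0,9): star map gives -1.73324; window check -1.6 ≤ -1.73324 < -0.6 is false → out
[4] lift (22,14): star map gives 19.30385; window check -1.6 ≤ 19.30385 < -0.6 is false → out
[5] lift (-5,-23): star map gives -0.57060; window check -1.6 ≤ -0.57060 < -0.6 is false → out
[6] lift (-3,-13): star map gives -0.49643; window check -1.6 ≤ -0.49643 < -0.6 is false → out
[7] lift (9,18): star map gives 5.53352; window check -1.6 ≤ 5.53352 < -0.6 is false → out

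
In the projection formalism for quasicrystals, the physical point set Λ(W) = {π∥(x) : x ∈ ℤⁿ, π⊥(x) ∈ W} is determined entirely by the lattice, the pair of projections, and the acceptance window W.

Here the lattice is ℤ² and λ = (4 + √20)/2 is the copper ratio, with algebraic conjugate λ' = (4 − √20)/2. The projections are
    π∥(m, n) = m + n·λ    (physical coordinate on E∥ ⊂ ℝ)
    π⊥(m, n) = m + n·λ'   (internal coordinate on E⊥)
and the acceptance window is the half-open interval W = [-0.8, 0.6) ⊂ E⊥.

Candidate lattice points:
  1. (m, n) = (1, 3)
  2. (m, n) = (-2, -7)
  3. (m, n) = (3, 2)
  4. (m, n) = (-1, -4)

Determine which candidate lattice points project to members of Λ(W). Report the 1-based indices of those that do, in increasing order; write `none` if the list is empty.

1, 2, 4

λ' = (4−√20)/2 ≈ -0.236068.
candidate 1: (m,n)=(1,3) → π∥ = 1+3·λ ≈ 13.708204, π⊥ = 1+3·λ' ≈ 0.291796 ∈ [-0.8, 0.6) ⇒ IN Λ
candidate 2: (m,n)=(-2,-7) → π∥ = -2-7·λ ≈ -31.652476, π⊥ = -2-7·λ' ≈ -0.347524 ∈ [-0.8, 0.6) ⇒ IN Λ
candidate 3: (m,n)=(3,2) → π∥ = 3+2·λ ≈ 11.472136, π⊥ = 3+2·λ' ≈ 2.527864 ∉ [-0.8, 0.6) ⇒ out
candidate 4: (m,n)=(-1,-4) → π∥ = -1-4·λ ≈ -17.944272, π⊥ = -1-4·λ' ≈ -0.055728 ∈ [-0.8, 0.6) ⇒ IN Λ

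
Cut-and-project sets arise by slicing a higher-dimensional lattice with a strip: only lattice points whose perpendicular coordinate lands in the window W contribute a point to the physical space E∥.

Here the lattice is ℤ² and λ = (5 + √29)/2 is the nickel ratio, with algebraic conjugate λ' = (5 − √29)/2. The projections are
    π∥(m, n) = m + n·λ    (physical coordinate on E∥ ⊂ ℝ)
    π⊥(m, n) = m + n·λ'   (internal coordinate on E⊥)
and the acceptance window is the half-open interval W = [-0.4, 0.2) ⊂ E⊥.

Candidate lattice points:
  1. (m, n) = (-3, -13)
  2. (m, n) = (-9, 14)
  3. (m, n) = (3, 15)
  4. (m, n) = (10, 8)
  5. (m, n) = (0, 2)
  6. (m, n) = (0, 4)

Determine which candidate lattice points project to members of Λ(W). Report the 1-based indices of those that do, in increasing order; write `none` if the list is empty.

λ' = (5−√29)/2 ≈ -0.19258.
candidate 1: (m,n)=(-3,-13) → π∥ = -3-13·λ ≈ -70.50357, π⊥ = -3-13·λ' ≈ -0.49643 ∉ [-0.4, 0.2) ⇒ out
candidate 2: (m,n)=(-9,14) → π∥ = -9+14·λ ≈ 63.69615, π⊥ = -9+14·λ' ≈ -11.69615 ∉ [-0.4, 0.2) ⇒ out
candidate 3: (m,n)=(3,15) → π∥ = 3+15·λ ≈ 80.88874, π⊥ = 3+15·λ' ≈ 0.11126 ∈ [-0.4, 0.2) ⇒ IN Λ
candidate 4: (m,n)=(10,8) → π∥ = 10+8·λ ≈ 51.54066, π⊥ = 10+8·λ' ≈ 8.45934 ∉ [-0.4, 0.2) ⇒ out
candidate 5: (m,n)=(0,2) → π∥ = 0+2·λ ≈ 10.38516, π⊥ = 0+2·λ' ≈ -0.38516 ∈ [-0.4, 0.2) ⇒ IN Λ
candidate 6: (m,n)=(0,4) → π∥ = 0+4·λ ≈ 20.77033, π⊥ = 0+4·λ' ≈ -0.77033 ∉ [-0.4, 0.2) ⇒ out

3, 5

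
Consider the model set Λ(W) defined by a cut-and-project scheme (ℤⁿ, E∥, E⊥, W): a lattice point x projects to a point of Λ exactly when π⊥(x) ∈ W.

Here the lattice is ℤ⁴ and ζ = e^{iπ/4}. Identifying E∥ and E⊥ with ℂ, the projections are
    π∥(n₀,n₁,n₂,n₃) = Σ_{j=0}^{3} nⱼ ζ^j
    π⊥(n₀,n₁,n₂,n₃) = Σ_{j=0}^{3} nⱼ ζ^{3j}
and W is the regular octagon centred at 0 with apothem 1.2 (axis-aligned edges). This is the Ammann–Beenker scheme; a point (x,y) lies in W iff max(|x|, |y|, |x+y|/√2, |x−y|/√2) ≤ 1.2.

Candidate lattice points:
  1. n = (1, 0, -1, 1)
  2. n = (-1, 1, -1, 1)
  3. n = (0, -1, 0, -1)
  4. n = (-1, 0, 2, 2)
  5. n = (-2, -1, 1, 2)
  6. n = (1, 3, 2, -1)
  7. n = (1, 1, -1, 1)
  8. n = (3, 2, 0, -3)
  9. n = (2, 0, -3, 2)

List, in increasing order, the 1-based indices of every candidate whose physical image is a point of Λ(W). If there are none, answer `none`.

4, 5, 8

With ζ = e^{iπ/4} the internal vectors are ζ^0,ζ^3,ζ^6,ζ^9.
#1 (1, 0, -1, 1): internal (1.707107, 1.707107); octagon support 2.414214 vs apothem 1.2 → ∉ W
#2 (-1, 1, -1, 1): internal (-1.000000, 2.414214); octagon support 2.414214 vs apothem 1.2 → ∉ W
#3 (0, -1, 0, -1): internal (0.000000, -1.414214); octagon support 1.414214 vs apothem 1.2 → ∉ W
#4 (-1, 0, 2, 2): internal (0.414214, -0.585786); octagon support 0.707107 vs apothem 1.2 → ∈ W
#5 (-2, -1, 1, 2): internal (0.121320, -0.292893); octagon support 0.292893 vs apothem 1.2 → ∈ W
#6 (1, 3, 2, -1): internal (-1.828427, -0.585786); octagon support 1.828427 vs apothem 1.2 → ∉ W
#7 (1, 1, -1, 1): internal (1.000000, 2.414214); octagon support 2.414214 vs apothem 1.2 → ∉ W
#8 (3, 2, 0, -3): internal (-0.535534, -0.707107); octagon support 0.878680 vs apothem 1.2 → ∈ W
#9 (2, 0, -3, 2): internal (3.414214, 4.414214); octagon support 5.535534 vs apothem 1.2 → ∉ W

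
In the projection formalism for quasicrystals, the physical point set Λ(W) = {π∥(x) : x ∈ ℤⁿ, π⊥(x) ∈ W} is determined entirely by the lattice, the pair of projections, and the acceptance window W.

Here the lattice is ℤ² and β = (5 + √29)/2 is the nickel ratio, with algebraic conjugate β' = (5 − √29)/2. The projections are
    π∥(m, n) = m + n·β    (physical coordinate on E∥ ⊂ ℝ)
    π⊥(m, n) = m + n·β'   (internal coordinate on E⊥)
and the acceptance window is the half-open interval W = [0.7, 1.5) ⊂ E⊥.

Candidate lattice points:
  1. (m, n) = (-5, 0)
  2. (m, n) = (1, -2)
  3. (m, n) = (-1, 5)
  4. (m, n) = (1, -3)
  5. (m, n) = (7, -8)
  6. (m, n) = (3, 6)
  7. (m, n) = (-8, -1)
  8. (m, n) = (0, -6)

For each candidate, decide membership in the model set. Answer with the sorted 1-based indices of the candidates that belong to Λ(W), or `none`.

Compute β' = (5−√29)/2 = -0.19258, so π⊥(m,n) = m -0.19258·n.
candidate 1: (m,n)=(-5,0) → π∥ = -5+0·β ≈ -5.00000, π⊥ = -5+0·β' ≈ -5.00000 ∉ [0.7, 1.5) ⇒ out
candidate 2: (m,n)=(1,-2) → π∥ = 1-2·β ≈ -9.38516, π⊥ = 1-2·β' ≈ 1.38516 ∈ [0.7, 1.5) ⇒ IN Λ
candidate 3: (m,n)=(-1,5) → π∥ = -1+5·β ≈ 24.96291, π⊥ = -1+5·β' ≈ -1.96291 ∉ [0.7, 1.5) ⇒ out
candidate 4: (m,n)=(1,-3) → π∥ = 1-3·β ≈ -14.57775, π⊥ = 1-3·β' ≈ 1.57775 ∉ [0.7, 1.5) ⇒ out
candidate 5: (m,n)=(7,-8) → π∥ = 7-8·β ≈ -34.54066, π⊥ = 7-8·β' ≈ 8.54066 ∉ [0.7, 1.5) ⇒ out
candidate 6: (m,n)=(3,6) → π∥ = 3+6·β ≈ 34.15549, π⊥ = 3+6·β' ≈ 1.84451 ∉ [0.7, 1.5) ⇒ out
candidate 7: (m,n)=(-8,-1) → π∥ = -8-1·β ≈ -13.19258, π⊥ = -8-1·β' ≈ -7.80742 ∉ [0.7, 1.5) ⇒ out
candidate 8: (m,n)=(0,-6) → π∥ = 0-6·β ≈ -31.15549, π⊥ = 0-6·β' ≈ 1.15549 ∈ [0.7, 1.5) ⇒ IN Λ

2, 8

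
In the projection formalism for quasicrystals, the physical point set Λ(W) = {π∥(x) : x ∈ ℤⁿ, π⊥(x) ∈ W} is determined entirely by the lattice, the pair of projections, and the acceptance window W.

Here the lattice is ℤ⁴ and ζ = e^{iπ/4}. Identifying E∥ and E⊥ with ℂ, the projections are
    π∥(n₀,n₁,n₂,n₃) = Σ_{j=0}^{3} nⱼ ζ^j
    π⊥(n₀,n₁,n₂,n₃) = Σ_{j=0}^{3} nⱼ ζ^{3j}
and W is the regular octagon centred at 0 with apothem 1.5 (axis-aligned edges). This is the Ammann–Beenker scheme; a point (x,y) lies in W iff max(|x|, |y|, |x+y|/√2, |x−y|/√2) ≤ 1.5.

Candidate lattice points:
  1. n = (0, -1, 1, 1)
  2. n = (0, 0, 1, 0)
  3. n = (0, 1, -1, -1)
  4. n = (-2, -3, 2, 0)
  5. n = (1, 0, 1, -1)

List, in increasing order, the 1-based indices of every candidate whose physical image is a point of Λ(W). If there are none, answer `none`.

With ζ = e^{iπ/4} the internal vectors are ζ^0,ζ^3,ζ^6,ζ^9.
candidate 1: n = (0, -1, 1, 1) → π⊥ ≈ (+1.41421, -1.00000); max(|x|,|y|,|x±y|/√2) = 1.70711 > 1.5 ⇒ ∉ W
candidate 2: n = (0, 0, 1, 0) → π⊥ ≈ (+0.00000, -1.00000); max(|x|,|y|,|x±y|/√2) = 1.00000 ≤ 1.5 ⇒ ∈ W
candidate 3: n = (0, 1, -1, -1) → π⊥ ≈ (-1.41421, +1.00000); max(|x|,|y|,|x±y|/√2) = 1.70711 > 1.5 ⇒ ∉ W
candidate 4: n = (-2, -3, 2, 0) → π⊥ ≈ (+0.12132, -4.12132); max(|x|,|y|,|x±y|/√2) = 4.12132 > 1.5 ⇒ ∉ W
candidate 5: n = (1, 0, 1, -1) → π⊥ ≈ (+0.29289, -1.70711); max(|x|,|y|,|x±y|/√2) = 1.70711 > 1.5 ⇒ ∉ W

2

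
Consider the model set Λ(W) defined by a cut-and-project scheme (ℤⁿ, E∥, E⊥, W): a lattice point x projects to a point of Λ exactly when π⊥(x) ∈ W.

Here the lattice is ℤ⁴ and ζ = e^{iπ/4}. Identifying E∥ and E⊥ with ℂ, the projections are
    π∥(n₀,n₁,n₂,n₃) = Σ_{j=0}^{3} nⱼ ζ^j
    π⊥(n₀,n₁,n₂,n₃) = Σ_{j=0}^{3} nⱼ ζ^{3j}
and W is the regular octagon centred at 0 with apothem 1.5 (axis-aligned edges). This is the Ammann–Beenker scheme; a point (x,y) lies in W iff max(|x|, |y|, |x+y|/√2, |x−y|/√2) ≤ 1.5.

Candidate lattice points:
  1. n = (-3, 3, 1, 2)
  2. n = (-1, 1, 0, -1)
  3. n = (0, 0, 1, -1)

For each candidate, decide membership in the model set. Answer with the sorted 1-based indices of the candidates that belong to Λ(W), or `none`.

none

Internal map: ζ^{3j} for j=0..3 gives (1,0), (−√2/2,√2/2), (0,−1), (√2/2,√2/2).
candidate 1: n = (-3, 3, 1, 2) → π⊥ ≈ (-3.707107, +2.535534); max(|x|,|y|,|x±y|/√2) = 4.414214 > 1.5 ⇒ ∉ W
candidate 2: n = (-1, 1, 0, -1) → π⊥ ≈ (-2.414214, +0.000000); max(|x|,|y|,|x±y|/√2) = 2.414214 > 1.5 ⇒ ∉ W
candidate 3: n = (0, 0, 1, -1) → π⊥ ≈ (-0.707107, -1.707107); max(|x|,|y|,|x±y|/√2) = 1.707107 > 1.5 ⇒ ∉ W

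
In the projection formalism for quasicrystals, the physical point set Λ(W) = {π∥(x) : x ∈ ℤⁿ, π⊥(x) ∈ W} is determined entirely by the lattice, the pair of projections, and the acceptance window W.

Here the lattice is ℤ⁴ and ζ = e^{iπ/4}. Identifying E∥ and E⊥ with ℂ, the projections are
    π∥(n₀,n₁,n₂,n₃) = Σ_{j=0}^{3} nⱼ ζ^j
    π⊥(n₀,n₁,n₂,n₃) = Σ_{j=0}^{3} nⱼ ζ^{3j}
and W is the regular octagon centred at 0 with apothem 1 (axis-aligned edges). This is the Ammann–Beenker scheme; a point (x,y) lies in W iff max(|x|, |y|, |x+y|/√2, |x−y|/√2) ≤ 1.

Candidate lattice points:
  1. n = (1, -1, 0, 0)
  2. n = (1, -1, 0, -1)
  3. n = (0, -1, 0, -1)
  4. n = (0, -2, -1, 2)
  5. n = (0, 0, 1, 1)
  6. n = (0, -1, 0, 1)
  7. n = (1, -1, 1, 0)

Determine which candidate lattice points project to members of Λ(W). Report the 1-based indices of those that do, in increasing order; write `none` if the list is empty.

Internal map: ζ^{3j} for j=0..3 gives (1,0), (−√2/2,√2/2), (0,−1), (√2/2,√2/2).
candidate 1: n = (1, -1, 0, 0) → π⊥ ≈ (+1.7071, -0.7071); max(|x|,|y|,|x±y|/√2) = 1.7071 > 1 ⇒ ∉ W
candidate 2: n = (1, -1, 0, -1) → π⊥ ≈ (+1.0000, -1.4142); max(|x|,|y|,|x±y|/√2) = 1.7071 > 1 ⇒ ∉ W
candidate 3: n = (0, -1, 0, -1) → π⊥ ≈ (+0.0000, -1.4142); max(|x|,|y|,|x±y|/√2) = 1.4142 > 1 ⇒ ∉ W
candidate 4: n = (0, -2, -1, 2) → π⊥ ≈ (+2.8284, +1.0000); max(|x|,|y|,|x±y|/√2) = 2.8284 > 1 ⇒ ∉ W
candidate 5: n = (0, 0, 1, 1) → π⊥ ≈ (+0.7071, -0.2929); max(|x|,|y|,|x±y|/√2) = 0.7071 ≤ 1 ⇒ ∈ W
candidate 6: n = (0, -1, 0, 1) → π⊥ ≈ (+1.4142, +0.0000); max(|x|,|y|,|x±y|/√2) = 1.4142 > 1 ⇒ ∉ W
candidate 7: n = (1, -1, 1, 0) → π⊥ ≈ (+1.7071, -1.7071); max(|x|,|y|,|x±y|/√2) = 2.4142 > 1 ⇒ ∉ W

5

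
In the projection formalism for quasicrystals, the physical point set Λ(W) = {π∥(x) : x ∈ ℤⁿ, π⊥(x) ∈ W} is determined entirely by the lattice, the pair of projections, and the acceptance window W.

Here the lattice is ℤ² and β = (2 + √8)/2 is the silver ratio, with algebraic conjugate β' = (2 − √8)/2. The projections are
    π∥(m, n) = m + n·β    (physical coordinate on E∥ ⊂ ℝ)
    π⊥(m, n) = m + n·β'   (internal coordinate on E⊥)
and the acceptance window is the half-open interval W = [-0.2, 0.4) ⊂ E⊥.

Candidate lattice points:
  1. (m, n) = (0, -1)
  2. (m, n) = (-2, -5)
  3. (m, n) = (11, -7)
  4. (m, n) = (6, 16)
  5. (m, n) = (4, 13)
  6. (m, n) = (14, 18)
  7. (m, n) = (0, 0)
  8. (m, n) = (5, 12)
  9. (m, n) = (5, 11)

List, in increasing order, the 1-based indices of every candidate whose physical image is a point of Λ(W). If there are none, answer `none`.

2, 7, 8

β' = (2−√8)/2 ≈ -0.4142.
[1] lift (0,-1): star map gives 0.4142; window check -0.2 ≤ 0.4142 < 0.4 is false → out
[2] lift (-2,-5): star map gives 0.0711; window check -0.2 ≤ 0.0711 < 0.4 is true → IN Λ
[3] lift (11,-7): star map gives 13.8995; window check -0.2 ≤ 13.8995 < 0.4 is false → out
[4] lift (6,16): star map gives -0.6274; window check -0.2 ≤ -0.6274 < 0.4 is false → out
[5] lift (4,13): star map gives -1.3848; window check -0.2 ≤ -1.3848 < 0.4 is false → out
[6] lift (14,18): star map gives 6.5442; window check -0.2 ≤ 6.5442 < 0.4 is false → out
[7] lift (0,0): star map gives 0.0000; window check -0.2 ≤ 0.0000 < 0.4 is true → IN Λ
[8] lift (5,12): star map gives 0.0294; window check -0.2 ≤ 0.0294 < 0.4 is true → IN Λ
[9] lift (5,11): star map gives 0.4437; window check -0.2 ≤ 0.4437 < 0.4 is false → out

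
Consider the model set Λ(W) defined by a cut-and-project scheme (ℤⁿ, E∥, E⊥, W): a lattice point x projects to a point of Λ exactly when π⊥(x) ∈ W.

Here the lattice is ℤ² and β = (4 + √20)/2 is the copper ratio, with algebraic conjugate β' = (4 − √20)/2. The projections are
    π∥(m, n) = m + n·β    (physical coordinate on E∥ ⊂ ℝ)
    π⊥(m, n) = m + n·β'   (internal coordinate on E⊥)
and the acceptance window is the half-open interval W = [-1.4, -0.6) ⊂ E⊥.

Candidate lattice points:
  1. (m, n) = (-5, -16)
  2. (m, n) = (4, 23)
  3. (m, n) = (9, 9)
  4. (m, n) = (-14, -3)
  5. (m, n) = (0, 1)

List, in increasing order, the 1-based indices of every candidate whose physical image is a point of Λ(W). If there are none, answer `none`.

Numerically β ≈ 4.236068 and β' = −1/β ≈ -0.236068.
candidate 1: (m,n)=(-5,-16) → π∥ = -5-16·β ≈ -72.777088, π⊥ = -5-16·β' ≈ -1.222912 ∈ [-1.4, -0.6) ⇒ IN Λ
candidate 2: (m,n)=(4,23) → π∥ = 4+23·β ≈ 101.429563, π⊥ = 4+23·β' ≈ -1.429563 ∉ [-1.4, -0.6) ⇒ out
candidate 3: (m,n)=(9,9) → π∥ = 9+9·β ≈ 47.124612, π⊥ = 9+9·β' ≈ 6.875388 ∉ [-1.4, -0.6) ⇒ out
candidate 4: (m,n)=(-14,-3) → π∥ = -14-3·β ≈ -26.708204, π⊥ = -14-3·β' ≈ -13.291796 ∉ [-1.4, -0.6) ⇒ out
candidate 5: (m,n)=(0,1) → π∥ = 0+1·β ≈ 4.236068, π⊥ = 0+1·β' ≈ -0.236068 ∉ [-1.4, -0.6) ⇒ out

1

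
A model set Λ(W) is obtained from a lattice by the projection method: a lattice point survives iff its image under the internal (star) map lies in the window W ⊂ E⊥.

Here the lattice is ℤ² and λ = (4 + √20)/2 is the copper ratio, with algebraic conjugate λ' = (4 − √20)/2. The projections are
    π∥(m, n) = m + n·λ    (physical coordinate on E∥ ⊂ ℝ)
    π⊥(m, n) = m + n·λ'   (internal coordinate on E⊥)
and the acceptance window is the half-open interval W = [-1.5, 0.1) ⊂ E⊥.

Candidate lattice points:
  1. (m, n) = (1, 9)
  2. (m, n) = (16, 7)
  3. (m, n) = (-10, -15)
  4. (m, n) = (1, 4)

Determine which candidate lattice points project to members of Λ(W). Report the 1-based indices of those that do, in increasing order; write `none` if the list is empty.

1, 4

Numerically λ ≈ 4.23607 and λ' = −1/λ ≈ -0.23607.
candidate 1: (m,n)=(1,9) → π∥ = 1+9·λ ≈ 39.12461, π⊥ = 1+9·λ' ≈ -1.12461 ∈ [-1.5, 0.1) ⇒ IN Λ
candidate 2: (m,n)=(16,7) → π∥ = 16+7·λ ≈ 45.65248, π⊥ = 16+7·λ' ≈ 14.34752 ∉ [-1.5, 0.1) ⇒ out
candidate 3: (m,n)=(-10,-15) → π∥ = -10-15·λ ≈ -73.54102, π⊥ = -10-15·λ' ≈ -6.45898 ∉ [-1.5, 0.1) ⇒ out
candidate 4: (m,n)=(1,4) → π∥ = 1+4·λ ≈ 17.94427, π⊥ = 1+4·λ' ≈ 0.05573 ∈ [-1.5, 0.1) ⇒ IN Λ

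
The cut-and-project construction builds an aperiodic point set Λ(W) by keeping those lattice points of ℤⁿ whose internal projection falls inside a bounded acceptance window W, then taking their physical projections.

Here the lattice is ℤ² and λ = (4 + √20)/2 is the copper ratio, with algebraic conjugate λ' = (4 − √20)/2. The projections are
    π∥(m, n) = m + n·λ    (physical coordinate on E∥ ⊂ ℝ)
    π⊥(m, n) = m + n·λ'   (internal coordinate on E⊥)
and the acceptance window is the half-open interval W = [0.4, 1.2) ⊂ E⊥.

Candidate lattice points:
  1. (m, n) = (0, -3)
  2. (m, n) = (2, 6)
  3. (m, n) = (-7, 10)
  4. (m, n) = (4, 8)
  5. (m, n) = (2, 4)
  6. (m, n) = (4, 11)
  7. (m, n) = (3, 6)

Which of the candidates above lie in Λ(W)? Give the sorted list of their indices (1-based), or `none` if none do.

Numerically λ ≈ 4.236068 and λ' = −1/λ ≈ -0.236068.
candidate 1: (m,n)=(0,-3) → π∥ = 0-3·λ ≈ -12.708204, π⊥ = 0-3·λ' ≈ 0.708204 ∈ [0.4, 1.2) ⇒ IN Λ
candidate 2: (m,n)=(2,6) → π∥ = 2+6·λ ≈ 27.416408, π⊥ = 2+6·λ' ≈ 0.583592 ∈ [0.4, 1.2) ⇒ IN Λ
candidate 3: (m,n)=(-7,10) → π∥ = -7+10·λ ≈ 35.360680, π⊥ = -7+10·λ' ≈ -9.360680 ∉ [0.4, 1.2) ⇒ out
candidate 4: (m,n)=(4,8) → π∥ = 4+8·λ ≈ 37.888544, π⊥ = 4+8·λ' ≈ 2.111456 ∉ [0.4, 1.2) ⇒ out
candidate 5: (m,n)=(2,4) → π∥ = 2+4·λ ≈ 18.944272, π⊥ = 2+4·λ' ≈ 1.055728 ∈ [0.4, 1.2) ⇒ IN Λ
candidate 6: (m,n)=(4,11) → π∥ = 4+11·λ ≈ 50.596748, π⊥ = 4+11·λ' ≈ 1.403252 ∉ [0.4, 1.2) ⇒ out
candidate 7: (m,n)=(3,6) → π∥ = 3+6·λ ≈ 28.416408, π⊥ = 3+6·λ' ≈ 1.583592 ∉ [0.4, 1.2) ⇒ out

1, 2, 5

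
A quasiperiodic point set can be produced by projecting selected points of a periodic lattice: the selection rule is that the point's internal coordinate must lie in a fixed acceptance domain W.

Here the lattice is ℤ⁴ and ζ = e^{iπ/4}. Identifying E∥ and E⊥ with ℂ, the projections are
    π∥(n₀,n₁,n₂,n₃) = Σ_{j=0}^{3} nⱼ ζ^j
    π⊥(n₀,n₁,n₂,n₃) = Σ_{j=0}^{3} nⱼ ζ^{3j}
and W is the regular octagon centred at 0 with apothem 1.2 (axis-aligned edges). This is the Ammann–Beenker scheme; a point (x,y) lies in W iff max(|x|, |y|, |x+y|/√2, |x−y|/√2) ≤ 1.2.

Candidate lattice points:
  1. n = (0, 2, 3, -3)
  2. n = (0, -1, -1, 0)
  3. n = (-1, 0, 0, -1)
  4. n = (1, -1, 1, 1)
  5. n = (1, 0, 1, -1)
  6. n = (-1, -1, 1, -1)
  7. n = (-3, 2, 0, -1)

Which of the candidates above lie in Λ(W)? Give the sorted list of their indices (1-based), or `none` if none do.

2

With ζ = e^{iπ/4} the internal vectors are ζ^0,ζ^3,ζ^6,ζ^9.
#1 (0, 2, 3, -3): internal (-3.535534, -3.707107); octagon support 5.121320 vs apothem 1.2 → ∉ W
#2 (0, -1, -1, 0): internal (0.707107, 0.292893); octagon support 0.707107 vs apothem 1.2 → ∈ W
#3 (-1, 0, 0, -1): internal (-1.707107, -0.707107); octagon support 1.707107 vs apothem 1.2 → ∉ W
#4 (1, -1, 1, 1): internal (2.414214, -1.000000); octagon support 2.414214 vs apothem 1.2 → ∉ W
#5 (1, 0, 1, -1): internal (0.292893, -1.707107); octagon support 1.707107 vs apothem 1.2 → ∉ W
#6 (-1, -1, 1, -1): internal (-1.000000, -2.414214); octagon support 2.414214 vs apothem 1.2 → ∉ W
#7 (-3, 2, 0, -1): internal (-5.121320, 0.707107); octagon support 5.121320 vs apothem 1.2 → ∉ W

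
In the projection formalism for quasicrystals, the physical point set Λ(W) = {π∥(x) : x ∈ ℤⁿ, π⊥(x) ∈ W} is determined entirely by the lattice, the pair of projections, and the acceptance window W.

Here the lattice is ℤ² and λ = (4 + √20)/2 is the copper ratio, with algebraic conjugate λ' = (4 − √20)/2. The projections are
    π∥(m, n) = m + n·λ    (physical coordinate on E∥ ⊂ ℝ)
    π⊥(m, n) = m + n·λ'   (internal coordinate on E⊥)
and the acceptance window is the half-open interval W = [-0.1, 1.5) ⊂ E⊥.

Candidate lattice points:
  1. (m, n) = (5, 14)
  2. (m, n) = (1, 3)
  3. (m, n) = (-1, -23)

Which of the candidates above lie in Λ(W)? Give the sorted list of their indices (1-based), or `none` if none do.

2

Numerically λ ≈ 4.236068 and λ' = −1/λ ≈ -0.236068.
#1 (5,14): internal coord 5 + (14)·λ' = +1.695048; +1.695048 ∉ [-0.1, 1.5) → out
#2 (1,3): internal coord 1 + (3)·λ' = +0.291796; +0.291796 ∈ [-0.1, 1.5) → IN Λ
#3 (-1,-23): internal coord -1 + (-23)·λ' = +4.429563; +4.429563 ∉ [-0.1, 1.5) → out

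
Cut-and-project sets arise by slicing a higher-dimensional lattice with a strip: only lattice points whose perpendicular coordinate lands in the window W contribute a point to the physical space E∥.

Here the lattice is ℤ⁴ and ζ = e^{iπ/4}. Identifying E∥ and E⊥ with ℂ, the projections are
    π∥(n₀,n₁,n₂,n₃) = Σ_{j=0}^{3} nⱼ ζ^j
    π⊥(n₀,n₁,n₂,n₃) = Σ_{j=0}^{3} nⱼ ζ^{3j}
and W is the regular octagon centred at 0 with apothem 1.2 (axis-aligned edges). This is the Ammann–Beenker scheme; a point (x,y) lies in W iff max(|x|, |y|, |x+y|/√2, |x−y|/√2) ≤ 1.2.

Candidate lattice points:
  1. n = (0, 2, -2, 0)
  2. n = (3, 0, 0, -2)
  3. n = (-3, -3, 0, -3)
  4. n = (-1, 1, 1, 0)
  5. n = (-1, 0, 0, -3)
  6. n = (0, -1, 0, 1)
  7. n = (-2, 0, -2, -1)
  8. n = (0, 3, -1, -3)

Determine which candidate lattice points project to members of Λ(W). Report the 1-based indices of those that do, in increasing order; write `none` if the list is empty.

Internal map: ζ^{3j} for j=0..3 gives (1,0), (−√2/2,√2/2), (0,−1), (√2/2,√2/2).
candidate 1: n = (0, 2, -2, 0) → π⊥ ≈ (-1.41421, +3.41421); max(|x|,|y|,|x±y|/√2) = 3.41421 > 1.2 ⇒ ∉ W
candidate 2: n = (3, 0, 0, -2) → π⊥ ≈ (+1.58579, -1.41421); max(|x|,|y|,|x±y|/√2) = 2.12132 > 1.2 ⇒ ∉ W
candidate 3: n = (-3, -3, 0, -3) → π⊥ ≈ (-3.00000, -4.24264); max(|x|,|y|,|x±y|/√2) = 5.12132 > 1.2 ⇒ ∉ W
candidate 4: n = (-1, 1, 1, 0) → π⊥ ≈ (-1.70711, -0.29289); max(|x|,|y|,|x±y|/√2) = 1.70711 > 1.2 ⇒ ∉ W
candidate 5: n = (-1, 0, 0, -3) → π⊥ ≈ (-3.12132, -2.12132); max(|x|,|y|,|x±y|/√2) = 3.70711 > 1.2 ⇒ ∉ W
candidate 6: n = (0, -1, 0, 1) → π⊥ ≈ (+1.41421, +0.00000); max(|x|,|y|,|x±y|/√2) = 1.41421 > 1.2 ⇒ ∉ W
candidate 7: n = (-2, 0, -2, -1) → π⊥ ≈ (-2.70711, +1.29289); max(|x|,|y|,|x±y|/√2) = 2.82843 > 1.2 ⇒ ∉ W
candidate 8: n = (0, 3, -1, -3) → π⊥ ≈ (-4.24264, +1.00000); max(|x|,|y|,|x±y|/√2) = 4.24264 > 1.2 ⇒ ∉ W

none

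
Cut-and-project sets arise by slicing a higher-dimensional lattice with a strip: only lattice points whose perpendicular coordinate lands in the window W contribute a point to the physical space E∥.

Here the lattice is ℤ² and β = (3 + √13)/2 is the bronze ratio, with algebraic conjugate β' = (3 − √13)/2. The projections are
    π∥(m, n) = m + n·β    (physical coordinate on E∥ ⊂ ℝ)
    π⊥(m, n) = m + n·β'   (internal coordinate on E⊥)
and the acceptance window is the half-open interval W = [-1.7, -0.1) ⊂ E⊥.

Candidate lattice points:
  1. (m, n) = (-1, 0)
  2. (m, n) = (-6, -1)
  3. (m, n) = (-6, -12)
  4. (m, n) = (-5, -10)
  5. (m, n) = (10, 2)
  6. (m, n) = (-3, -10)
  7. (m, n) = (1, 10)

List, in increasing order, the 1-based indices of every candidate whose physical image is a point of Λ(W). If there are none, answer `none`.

Compute β' = (3−√13)/2 = -0.3028, so π⊥(m,n) = m -0.3028·n.
[1] lift (-1,0): star map gives -1.0000; window check -1.7 ≤ -1.0000 < -0.1 is true → IN Λ
[2] lift (-6,-1): star map gives -5.6972; window check -1.7 ≤ -5.6972 < -0.1 is false → out
[3] lift (-6,-12): star map gives -2.3667; window check -1.7 ≤ -2.3667 < -0.1 is false → out
[4] lift (-5,-10): star map gives -1.9722; window check -1.7 ≤ -1.9722 < -0.1 is false → out
[5] lift (10,2): star map gives 9.3944; window check -1.7 ≤ 9.3944 < -0.1 is false → out
[6] lift (-3,-10): star map gives 0.0278; window check -1.7 ≤ 0.0278 < -0.1 is false → out
[7] lift (1,10): star map gives -2.0278; window check -1.7 ≤ -2.0278 < -0.1 is false → out

1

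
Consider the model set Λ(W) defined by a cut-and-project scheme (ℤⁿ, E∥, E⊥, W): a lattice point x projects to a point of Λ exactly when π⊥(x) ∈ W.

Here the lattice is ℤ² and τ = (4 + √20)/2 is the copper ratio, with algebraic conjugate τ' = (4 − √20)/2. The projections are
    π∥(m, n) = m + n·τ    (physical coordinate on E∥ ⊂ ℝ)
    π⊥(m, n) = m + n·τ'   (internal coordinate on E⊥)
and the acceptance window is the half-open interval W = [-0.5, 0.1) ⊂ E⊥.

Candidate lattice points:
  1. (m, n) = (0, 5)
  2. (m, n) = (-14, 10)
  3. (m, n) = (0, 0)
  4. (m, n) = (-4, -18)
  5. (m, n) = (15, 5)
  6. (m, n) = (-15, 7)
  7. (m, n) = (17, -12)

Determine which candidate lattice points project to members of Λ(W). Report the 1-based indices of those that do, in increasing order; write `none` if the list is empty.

Compute τ' = (4−√20)/2 = -0.236068, so π⊥(m,n) = m -0.236068·n.
#1 (0,5): internal coord 0 + (5)·τ' = -1.180340; -1.180340 ∉ [-0.5, 0.1) → out
#2 (-14,10): internal coord -14 + (10)·τ' = -16.360680; -16.360680 ∉ [-0.5, 0.1) → out
#3 (0,0): internal coord 0 + (0)·τ' = +0.000000; +0.000000 ∈ [-0.5, 0.1) → IN Λ
#4 (-4,-18): internal coord -4 + (-18)·τ' = +0.249224; +0.249224 ∉ [-0.5, 0.1) → out
#5 (15,5): internal coord 15 + (5)·τ' = +13.819660; +13.819660 ∉ [-0.5, 0.1) → out
#6 (-15,7): internal coord -15 + (7)·τ' = -16.652476; -16.652476 ∉ [-0.5, 0.1) → out
#7 (17,-12): internal coord 17 + (-12)·τ' = +19.832816; +19.832816 ∉ [-0.5, 0.1) → out

3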